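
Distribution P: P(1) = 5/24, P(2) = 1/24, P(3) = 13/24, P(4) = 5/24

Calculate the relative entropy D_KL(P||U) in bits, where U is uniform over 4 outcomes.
0.3869 bits

U(i) = 1/4 for all i

D_KL(P||U) = Σ P(x) log₂(P(x) / (1/4))
           = Σ P(x) log₂(P(x)) + log₂(4)
           = log₂(4) - H(P)

H(P) = -Σ P(x) log₂(P(x)):
  -P(1)·log₂(P(1)) = -(5/24)·log₂(5/24) = 0.47147
  -P(2)·log₂(P(2)) = -(1/24)·log₂(1/24) = 0.19104
  -P(3)·log₂(P(3)) = -(13/24)·log₂(13/24) = 0.47912
  -P(4)·log₂(P(4)) = -(5/24)·log₂(5/24) = 0.47147
H(P) = 0.47147 + 0.19104 + 0.47912 + 0.47147 = 1.61310 bits

log₂(4) = 2.00000 bits

D_KL(P||U) = 2.00000 - 1.61310 = 0.38690 ≈ 0.3869 bits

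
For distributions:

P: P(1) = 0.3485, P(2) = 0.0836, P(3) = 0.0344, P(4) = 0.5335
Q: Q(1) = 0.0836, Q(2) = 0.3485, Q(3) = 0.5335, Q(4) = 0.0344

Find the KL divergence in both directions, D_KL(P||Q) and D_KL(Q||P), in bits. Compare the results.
D_KL(P||Q) = 2.5195 bits, D_KL(Q||P) = 2.5195 bits. The two directions give exactly the same value for this pair.

D_KL(P||Q) = Σ P(x) log₂(P(x)/Q(x))

Computing term by term:
  P(1)·log₂(P(1)/Q(1)) = 0.3485·log₂(0.3485/0.0836) = 0.71776
  P(2)·log₂(P(2)/Q(2)) = 0.0836·log₂(0.0836/0.3485) = -0.17218
  P(3)·log₂(P(3)/Q(3)) = 0.0344·log₂(0.0344/0.5335) = -0.13605
  P(4)·log₂(P(4)/Q(4)) = 0.5335·log₂(0.5335/0.0344) = 2.11000

D_KL(P||Q) = 0.71776 - 0.17218 - 0.13605 + 2.11000 = 2.51953 ≈ 2.5195 bits

D_KL(Q||P) = Σ Q(x) log₂(Q(x)/P(x))

Computing term by term:
  Q(1)·log₂(Q(1)/P(1)) = 0.0836·log₂(0.0836/0.3485) = -0.17218
  Q(2)·log₂(Q(2)/P(2)) = 0.3485·log₂(0.3485/0.0836) = 0.71776
  Q(3)·log₂(Q(3)/P(3)) = 0.5335·log₂(0.5335/0.0344) = 2.11000
  Q(4)·log₂(Q(4)/P(4)) = 0.0344·log₂(0.0344/0.5335) = -0.13605

D_KL(Q||P) = -0.17218 + 0.71776 + 2.11000 - 0.13605 = 2.51953 ≈ 2.5195 bits

These ARE equal here. Q is P with outcomes relabeled (Q(1) = P(2), Q(2) = P(1), Q(3) = P(4), Q(4) = P(3)) by a relabeling that is its own inverse, so the two sums contain exactly the same terms in a different order. This is a special case — KL divergence is not symmetric in general: D_KL(P||Q) ≠ D_KL(Q||P) for most P, Q.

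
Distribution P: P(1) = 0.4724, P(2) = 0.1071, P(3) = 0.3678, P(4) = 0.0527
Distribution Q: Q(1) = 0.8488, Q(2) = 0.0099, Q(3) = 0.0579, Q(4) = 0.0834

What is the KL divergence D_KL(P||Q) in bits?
0.9147 bits

D_KL(P||Q) = Σ P(x) log₂(P(x)/Q(x))

Computing term by term:
  P(1)·log₂(P(1)/Q(1)) = 0.4724·log₂(0.4724/0.8488) = -0.39937
  P(2)·log₂(P(2)/Q(2)) = 0.1071·log₂(0.1071/0.0099) = 0.36793
  P(3)·log₂(P(3)/Q(3)) = 0.3678·log₂(0.3678/0.0579) = 0.98103
  P(4)·log₂(P(4)/Q(4)) = 0.0527·log₂(0.0527/0.0834) = -0.03490

D_KL(P||Q) = -0.39937 + 0.36793 + 0.98103 - 0.03490 = 0.91469 ≈ 0.9147 bits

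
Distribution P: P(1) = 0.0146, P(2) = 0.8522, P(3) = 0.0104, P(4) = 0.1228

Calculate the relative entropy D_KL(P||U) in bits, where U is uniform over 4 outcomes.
1.2743 bits

U(i) = 1/4 for all i

D_KL(P||U) = Σ P(x) log₂(P(x) / (1/4))
           = Σ P(x) log₂(P(x)) + log₂(4)
           = log₂(4) - H(P)

H(P) = -Σ P(x) log₂(P(x)):
  -P(1)·log₂(P(1)) = -(0.0146)·log₂(0.0146) = 0.08903
  -P(2)·log₂(P(2)) = -(0.8522)·log₂(0.8522) = 0.19663
  -P(3)·log₂(P(3)) = -(0.0104)·log₂(0.0104) = 0.06851
  -P(4)·log₂(P(4)) = -(0.1228)·log₂(0.1228) = 0.37155
H(P) = 0.08903 + 0.19663 + 0.06851 + 0.37155 = 0.72572 bits

log₂(4) = 2.00000 bits

D_KL(P||U) = 2.00000 - 0.72572 = 1.27428 ≈ 1.2743 bits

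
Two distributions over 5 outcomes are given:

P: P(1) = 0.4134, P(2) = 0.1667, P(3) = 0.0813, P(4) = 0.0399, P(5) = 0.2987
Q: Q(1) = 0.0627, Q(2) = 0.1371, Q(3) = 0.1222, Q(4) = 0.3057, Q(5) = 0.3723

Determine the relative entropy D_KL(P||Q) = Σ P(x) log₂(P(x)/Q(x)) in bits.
0.9119 bits

D_KL(P||Q) = Σ P(x) log₂(P(x)/Q(x))

Computing term by term:
  P(1)·log₂(P(1)/Q(1)) = 0.4134·log₂(0.4134/0.0627) = 1.12486
  P(2)·log₂(P(2)/Q(2)) = 0.1667·log₂(0.1667/0.1371) = 0.04701
  P(3)·log₂(P(3)/Q(3)) = 0.0813·log₂(0.0813/0.1222) = -0.04780
  P(4)·log₂(P(4)/Q(4)) = 0.0399·log₂(0.0399/0.3057) = -0.11721
  P(5)·log₂(P(5)/Q(5)) = 0.2987·log₂(0.2987/0.3723) = -0.09492

D_KL(P||Q) = 1.12486 + 0.04701 - 0.04780 - 0.11721 - 0.09492 = 0.91194 ≈ 0.9119 bits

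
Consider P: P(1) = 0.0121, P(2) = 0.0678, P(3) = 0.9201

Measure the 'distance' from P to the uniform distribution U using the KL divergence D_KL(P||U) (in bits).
1.1341 bits

U(i) = 1/3 for all i

D_KL(P||U) = Σ P(x) log₂(P(x) / (1/3))
           = Σ P(x) log₂(P(x)) + log₂(3)
           = log₂(3) - H(P)

H(P) = -Σ P(x) log₂(P(x)):
  -P(1)·log₂(P(1)) = -(0.0121)·log₂(0.0121) = 0.07706
  -P(2)·log₂(P(2)) = -(0.0678)·log₂(0.0678) = 0.26324
  -P(3)·log₂(P(3)) = -(0.9201)·log₂(0.9201) = 0.11054
H(P) = 0.07706 + 0.26324 + 0.11054 = 0.45084 bits

log₂(3) = 1.58496 bits

D_KL(P||U) = 1.58496 - 0.45084 = 1.13412 ≈ 1.1341 bits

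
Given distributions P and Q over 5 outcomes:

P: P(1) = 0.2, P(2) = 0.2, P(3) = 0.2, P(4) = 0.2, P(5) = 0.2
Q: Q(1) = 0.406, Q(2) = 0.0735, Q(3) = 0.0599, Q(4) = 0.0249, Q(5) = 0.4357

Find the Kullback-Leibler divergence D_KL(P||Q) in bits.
0.8089 bits

D_KL(P||Q) = Σ P(x) log₂(P(x)/Q(x))

Computing term by term:
  P(1)·log₂(P(1)/Q(1)) = 0.2·log₂(0.2/0.406) = -0.20430
  P(2)·log₂(P(2)/Q(2)) = 0.2·log₂(0.2/0.0735) = 0.28884
  P(3)·log₂(P(3)/Q(3)) = 0.2·log₂(0.2/0.0599) = 0.34787
  P(4)·log₂(P(4)/Q(4)) = 0.2·log₂(0.2/0.0249) = 0.60116
  P(5)·log₂(P(5)/Q(5)) = 0.2·log₂(0.2/0.4357) = -0.22467

D_KL(P||Q) = -0.20430 + 0.28884 + 0.34787 + 0.60116 - 0.22467 = 0.80890 ≈ 0.8089 bits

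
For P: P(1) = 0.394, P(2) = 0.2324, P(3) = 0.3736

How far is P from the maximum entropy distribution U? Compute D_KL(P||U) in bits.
0.0356 bits

U(i) = 1/3 for all i

D_KL(P||U) = Σ P(x) log₂(P(x) / (1/3))
           = Σ P(x) log₂(P(x)) + log₂(3)
           = log₂(3) - H(P)

H(P) = -Σ P(x) log₂(P(x)):
  -P(1)·log₂(P(1)) = -(0.394)·log₂(0.394) = 0.52943
  -P(2)·log₂(P(2)) = -(0.2324)·log₂(0.2324) = 0.48928
  -P(3)·log₂(P(3)) = -(0.3736)·log₂(0.3736) = 0.53067
H(P) = 0.52943 + 0.48928 + 0.53067 = 1.54938 bits

log₂(3) = 1.58496 bits

D_KL(P||U) = 1.58496 - 1.54938 = 0.03558 ≈ 0.0356 bits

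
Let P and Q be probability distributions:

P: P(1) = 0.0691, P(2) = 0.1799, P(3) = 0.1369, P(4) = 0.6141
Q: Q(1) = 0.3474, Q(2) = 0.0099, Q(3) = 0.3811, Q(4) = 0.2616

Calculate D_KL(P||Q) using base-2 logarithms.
1.1455 bits

D_KL(P||Q) = Σ P(x) log₂(P(x)/Q(x))

Computing term by term:
  P(1)·log₂(P(1)/Q(1)) = 0.0691·log₂(0.0691/0.3474) = -0.16099
  P(2)·log₂(P(2)/Q(2)) = 0.1799·log₂(0.1799/0.0099) = 0.75263
  P(3)·log₂(P(3)/Q(3)) = 0.1369·log₂(0.1369/0.3811) = -0.20221
  P(4)·log₂(P(4)/Q(4)) = 0.6141·log₂(0.6141/0.2616) = 0.75603

D_KL(P||Q) = -0.16099 + 0.75263 - 0.20221 + 0.75603 = 1.14546 ≈ 1.1455 bits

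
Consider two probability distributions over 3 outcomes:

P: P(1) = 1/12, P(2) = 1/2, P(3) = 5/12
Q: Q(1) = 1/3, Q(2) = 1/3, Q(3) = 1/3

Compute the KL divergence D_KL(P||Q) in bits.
0.2600 bits

D_KL(P||Q) = Σ P(x) log₂(P(x)/Q(x))

Computing term by term:
  P(1)·log₂(P(1)/Q(1)) = (1/12)·log₂((1/12)/(1/3)) = -0.16667
  P(2)·log₂(P(2)/Q(2)) = (1/2)·log₂((1/2)/(1/3)) = 0.29248
  P(3)·log₂(P(3)/Q(3)) = (5/12)·log₂((5/12)/(1/3)) = 0.13414

D_KL(P||Q) = -0.16667 + 0.29248 + 0.13414 = 0.25995 ≈ 0.2600 bits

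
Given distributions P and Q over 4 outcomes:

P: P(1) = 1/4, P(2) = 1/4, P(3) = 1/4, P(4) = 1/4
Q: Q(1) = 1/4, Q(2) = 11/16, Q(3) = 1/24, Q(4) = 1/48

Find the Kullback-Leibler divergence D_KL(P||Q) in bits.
1.1776 bits

D_KL(P||Q) = Σ P(x) log₂(P(x)/Q(x))

Computing term by term:
  P(1)·log₂(P(1)/Q(1)) = (1/4)·log₂((1/4)/(1/4)) = 0.00000
  P(2)·log₂(P(2)/Q(2)) = (1/4)·log₂((1/4)/(11/16)) = -0.36486
  P(3)·log₂(P(3)/Q(3)) = (1/4)·log₂((1/4)/(1/24)) = 0.64624
  P(4)·log₂(P(4)/Q(4)) = (1/4)·log₂((1/4)/(1/48)) = 0.89624

D_KL(P||Q) = 0.00000 - 0.36486 + 0.64624 + 0.89624 = 1.17762 ≈ 1.1776 bits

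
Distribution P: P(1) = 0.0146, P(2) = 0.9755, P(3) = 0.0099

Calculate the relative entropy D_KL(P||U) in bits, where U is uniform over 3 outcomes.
1.3951 bits

U(i) = 1/3 for all i

D_KL(P||U) = Σ P(x) log₂(P(x) / (1/3))
           = Σ P(x) log₂(P(x)) + log₂(3)
           = log₂(3) - H(P)

H(P) = -Σ P(x) log₂(P(x)):
  -P(1)·log₂(P(1)) = -(0.0146)·log₂(0.0146) = 0.08903
  -P(2)·log₂(P(2)) = -(0.9755)·log₂(0.9755) = 0.03491
  -P(3)·log₂(P(3)) = -(0.0099)·log₂(0.0099) = 0.06592
H(P) = 0.08903 + 0.03491 + 0.06592 = 0.18986 bits

log₂(3) = 1.58496 bits

D_KL(P||U) = 1.58496 - 0.18986 = 1.39510 ≈ 1.3951 bits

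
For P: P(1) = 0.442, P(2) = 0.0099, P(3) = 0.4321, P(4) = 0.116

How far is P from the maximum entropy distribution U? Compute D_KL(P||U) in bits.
0.5299 bits

U(i) = 1/4 for all i

D_KL(P||U) = Σ P(x) log₂(P(x) / (1/4))
           = Σ P(x) log₂(P(x)) + log₂(4)
           = log₂(4) - H(P)

H(P) = -Σ P(x) log₂(P(x)):
  -P(1)·log₂(P(1)) = -(0.442)·log₂(0.442) = 0.52062
  -P(2)·log₂(P(2)) = -(0.0099)·log₂(0.0099) = 0.06592
  -P(3)·log₂(P(3)) = -(0.4321)·log₂(0.4321) = 0.52308
  -P(4)·log₂(P(4)) = -(0.116)·log₂(0.116) = 0.36051
H(P) = 0.52062 + 0.06592 + 0.52308 + 0.36051 = 1.47013 bits

log₂(4) = 2.00000 bits

D_KL(P||U) = 2.00000 - 1.47013 = 0.52987 ≈ 0.5299 bits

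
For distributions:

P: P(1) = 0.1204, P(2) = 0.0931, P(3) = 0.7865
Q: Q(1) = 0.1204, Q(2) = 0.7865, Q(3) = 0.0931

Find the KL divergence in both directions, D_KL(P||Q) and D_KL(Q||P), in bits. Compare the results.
D_KL(P||Q) = 2.1347 bits, D_KL(Q||P) = 2.1347 bits. The two directions give exactly the same value for this pair.

D_KL(P||Q) = Σ P(x) log₂(P(x)/Q(x))

Computing term by term:
  P(1)·log₂(P(1)/Q(1)) = 0.1204·log₂(0.1204/0.1204) = 0.00000
  P(2)·log₂(P(2)/Q(2)) = 0.0931·log₂(0.0931/0.7865) = -0.28662
  P(3)·log₂(P(3)/Q(3)) = 0.7865·log₂(0.7865/0.0931) = 2.42131

D_KL(P||Q) = 0.00000 - 0.28662 + 2.42131 = 2.13469 ≈ 2.1347 bits

D_KL(Q||P) = Σ Q(x) log₂(Q(x)/P(x))

Computing term by term:
  Q(1)·log₂(Q(1)/P(1)) = 0.1204·log₂(0.1204/0.1204) = 0.00000
  Q(2)·log₂(Q(2)/P(2)) = 0.7865·log₂(0.7865/0.0931) = 2.42131
  Q(3)·log₂(Q(3)/P(3)) = 0.0931·log₂(0.0931/0.7865) = -0.28662

D_KL(Q||P) = 0.00000 + 2.42131 - 0.28662 = 2.13469 ≈ 2.1347 bits

These ARE equal here. Q is P with outcomes relabeled (Q(2) = P(3), Q(3) = P(2)) by a relabeling that is its own inverse, so the two sums contain exactly the same terms in a different order. This is a special case — KL divergence is not symmetric in general: D_KL(P||Q) ≠ D_KL(Q||P) for most P, Q.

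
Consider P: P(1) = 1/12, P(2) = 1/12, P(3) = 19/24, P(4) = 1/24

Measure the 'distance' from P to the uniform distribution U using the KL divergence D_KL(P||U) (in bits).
0.9446 bits

U(i) = 1/4 for all i

D_KL(P||U) = Σ P(x) log₂(P(x) / (1/4))
           = Σ P(x) log₂(P(x)) + log₂(4)
           = log₂(4) - H(P)

H(P) = -Σ P(x) log₂(P(x)):
  -P(1)·log₂(P(1)) = -(1/12)·log₂(1/12) = 0.29875
  -P(2)·log₂(P(2)) = -(1/12)·log₂(1/12) = 0.29875
  -P(3)·log₂(P(3)) = -(19/24)·log₂(19/24) = 0.26682
  -P(4)·log₂(P(4)) = -(1/24)·log₂(1/24) = 0.19104
H(P) = 0.29875 + 0.29875 + 0.26682 + 0.19104 = 1.05536 bits

log₂(4) = 2.00000 bits

D_KL(P||U) = 2.00000 - 1.05536 = 0.94464 ≈ 0.9446 bits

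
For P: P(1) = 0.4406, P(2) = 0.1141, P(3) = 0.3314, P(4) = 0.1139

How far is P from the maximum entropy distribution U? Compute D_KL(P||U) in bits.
0.2367 bits

U(i) = 1/4 for all i

D_KL(P||U) = Σ P(x) log₂(P(x) / (1/4))
           = Σ P(x) log₂(P(x)) + log₂(4)
           = log₂(4) - H(P)

H(P) = -Σ P(x) log₂(P(x)):
  -P(1)·log₂(P(1)) = -(0.4406)·log₂(0.4406) = 0.52099
  -P(2)·log₂(P(2)) = -(0.1141)·log₂(0.1141) = 0.35732
  -P(3)·log₂(P(3)) = -(0.3314)·log₂(0.3314) = 0.52804
  -P(4)·log₂(P(4)) = -(0.1139)·log₂(0.1139) = 0.35698
H(P) = 0.52099 + 0.35732 + 0.52804 + 0.35698 = 1.76333 bits

log₂(4) = 2.00000 bits

D_KL(P||U) = 2.00000 - 1.76333 = 0.23667 ≈ 0.2367 bits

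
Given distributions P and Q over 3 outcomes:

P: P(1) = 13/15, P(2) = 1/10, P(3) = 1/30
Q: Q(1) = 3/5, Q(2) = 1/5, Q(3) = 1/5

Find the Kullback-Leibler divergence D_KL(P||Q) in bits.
0.2736 bits

D_KL(P||Q) = Σ P(x) log₂(P(x)/Q(x))

Computing term by term:
  P(1)·log₂(P(1)/Q(1)) = (13/15)·log₂((13/15)/(3/5)) = 0.45978
  P(2)·log₂(P(2)/Q(2)) = (1/10)·log₂((1/10)/(1/5)) = -0.10000
  P(3)·log₂(P(3)/Q(3)) = (1/30)·log₂((1/30)/(1/5)) = -0.08617

D_KL(P||Q) = 0.45978 - 0.10000 - 0.08617 = 0.27361 ≈ 0.2736 bits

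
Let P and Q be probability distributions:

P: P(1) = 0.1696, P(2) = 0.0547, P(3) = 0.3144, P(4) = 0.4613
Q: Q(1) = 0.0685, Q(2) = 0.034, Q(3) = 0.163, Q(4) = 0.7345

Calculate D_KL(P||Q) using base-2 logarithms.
0.2478 bits

D_KL(P||Q) = Σ P(x) log₂(P(x)/Q(x))

Computing term by term:
  P(1)·log₂(P(1)/Q(1)) = 0.1696·log₂(0.1696/0.0685) = 0.22183
  P(2)·log₂(P(2)/Q(2)) = 0.0547·log₂(0.0547/0.034) = 0.03752
  P(3)·log₂(P(3)/Q(3)) = 0.3144·log₂(0.3144/0.163) = 0.29797
  P(4)·log₂(P(4)/Q(4)) = 0.4613·log₂(0.4613/0.7345) = -0.30956

D_KL(P||Q) = 0.22183 + 0.03752 + 0.29797 - 0.30956 = 0.24776 ≈ 0.2478 bits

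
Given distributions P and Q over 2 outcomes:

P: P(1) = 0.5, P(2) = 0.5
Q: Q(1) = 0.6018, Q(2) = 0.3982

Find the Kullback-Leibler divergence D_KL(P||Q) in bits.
0.0305 bits

D_KL(P||Q) = Σ P(x) log₂(P(x)/Q(x))

Computing term by term:
  P(1)·log₂(P(1)/Q(1)) = 0.5·log₂(0.5/0.6018) = -0.13368
  P(2)·log₂(P(2)/Q(2)) = 0.5·log₂(0.5/0.3982) = 0.16422

D_KL(P||Q) = -0.13368 + 0.16422 = 0.03054 ≈ 0.0305 bits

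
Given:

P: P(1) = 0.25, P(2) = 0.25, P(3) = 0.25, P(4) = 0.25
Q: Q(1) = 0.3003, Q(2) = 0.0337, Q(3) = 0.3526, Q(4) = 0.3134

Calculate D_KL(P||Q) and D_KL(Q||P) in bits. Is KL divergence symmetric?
D_KL(P||Q) = 0.4511 bits, D_KL(Q||P) = 0.2591 bits. No, KL divergence is not symmetric.

D_KL(P||Q) = Σ P(x) log₂(P(x)/Q(x))

Computing term by term:
  P(1)·log₂(P(1)/Q(1)) = 0.25·log₂(0.25/0.3003) = -0.06612
  P(2)·log₂(P(2)/Q(2)) = 0.25·log₂(0.25/0.0337) = 0.72278
  P(3)·log₂(P(3)/Q(3)) = 0.25·log₂(0.25/0.3526) = -0.12403
  P(4)·log₂(P(4)/Q(4)) = 0.25·log₂(0.25/0.3134) = -0.08152

D_KL(P||Q) = -0.06612 + 0.72278 - 0.12403 - 0.08152 = 0.45111 ≈ 0.4511 bits

D_KL(Q||P) = Σ Q(x) log₂(Q(x)/P(x))

Computing term by term:
  Q(1)·log₂(Q(1)/P(1)) = 0.3003·log₂(0.3003/0.25) = 0.07942
  Q(2)·log₂(Q(2)/P(2)) = 0.0337·log₂(0.0337/0.25) = -0.09743
  Q(3)·log₂(Q(3)/P(3)) = 0.3526·log₂(0.3526/0.25) = 0.17493
  Q(4)·log₂(Q(4)/P(4)) = 0.3134·log₂(0.3134/0.25) = 0.10219

D_KL(Q||P) = 0.07942 - 0.09743 + 0.17493 + 0.10219 = 0.25911 ≈ 0.2591 bits

These are NOT equal (difference: 0.1920 bits). KL divergence is asymmetric: D_KL(P||Q) ≠ D_KL(Q||P) in general.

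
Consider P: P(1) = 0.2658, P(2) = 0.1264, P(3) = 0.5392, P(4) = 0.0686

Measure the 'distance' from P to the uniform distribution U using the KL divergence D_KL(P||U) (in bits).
0.3691 bits

U(i) = 1/4 for all i

D_KL(P||U) = Σ P(x) log₂(P(x) / (1/4))
           = Σ P(x) log₂(P(x)) + log₂(4)
           = log₂(4) - H(P)

H(P) = -Σ P(x) log₂(P(x)):
  -P(1)·log₂(P(1)) = -(0.2658)·log₂(0.2658) = 0.50810
  -P(2)·log₂(P(2)) = -(0.1264)·log₂(0.1264) = 0.37717
  -P(3)·log₂(P(3)) = -(0.5392)·log₂(0.5392) = 0.48049
  -P(4)·log₂(P(4)) = -(0.0686)·log₂(0.0686) = 0.26518
H(P) = 0.50810 + 0.37717 + 0.48049 + 0.26518 = 1.63094 bits

log₂(4) = 2.00000 bits

D_KL(P||U) = 2.00000 - 1.63094 = 0.36906 ≈ 0.3691 bits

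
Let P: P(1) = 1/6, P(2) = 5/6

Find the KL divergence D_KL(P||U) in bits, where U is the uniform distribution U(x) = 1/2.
0.3500 bits

U(i) = 1/2 for all i

D_KL(P||U) = Σ P(x) log₂(P(x) / (1/2))
           = Σ P(x) log₂(P(x)) + log₂(2)
           = log₂(2) - H(P)

H(P) = -Σ P(x) log₂(P(x)):
  -P(1)·log₂(P(1)) = -(1/6)·log₂(1/6) = 0.43083
  -P(2)·log₂(P(2)) = -(5/6)·log₂(5/6) = 0.21920
H(P) = 0.43083 + 0.21920 = 0.65003 bits

log₂(2) = 1.00000 bits

D_KL(P||U) = 1.00000 - 0.65003 = 0.34997 ≈ 0.3500 bits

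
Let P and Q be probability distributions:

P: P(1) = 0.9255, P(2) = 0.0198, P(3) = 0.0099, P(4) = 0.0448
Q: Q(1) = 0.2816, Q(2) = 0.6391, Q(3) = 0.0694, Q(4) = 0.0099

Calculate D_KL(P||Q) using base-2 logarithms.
1.5592 bits

D_KL(P||Q) = Σ P(x) log₂(P(x)/Q(x))

Computing term by term:
  P(1)·log₂(P(1)/Q(1)) = 0.9255·log₂(0.9255/0.2816) = 1.58870
  P(2)·log₂(P(2)/Q(2)) = 0.0198·log₂(0.0198/0.6391) = -0.09925
  P(3)·log₂(P(3)/Q(3)) = 0.0099·log₂(0.0099/0.0694) = -0.02781
  P(4)·log₂(P(4)/Q(4)) = 0.0448·log₂(0.0448/0.0099) = 0.09757

D_KL(P||Q) = 1.58870 - 0.09925 - 0.02781 + 0.09757 = 1.55921 ≈ 1.5592 bits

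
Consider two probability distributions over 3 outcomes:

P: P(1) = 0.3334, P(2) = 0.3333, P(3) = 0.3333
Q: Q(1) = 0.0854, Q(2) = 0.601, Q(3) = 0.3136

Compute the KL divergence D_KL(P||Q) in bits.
0.4009 bits

D_KL(P||Q) = Σ P(x) log₂(P(x)/Q(x))

Computing term by term:
  P(1)·log₂(P(1)/Q(1)) = 0.3334·log₂(0.3334/0.0854) = 0.65511
  P(2)·log₂(P(2)/Q(2)) = 0.3333·log₂(0.3333/0.601) = -0.28349
  P(3)·log₂(P(3)/Q(3)) = 0.3333·log₂(0.3333/0.3136) = 0.02930

D_KL(P||Q) = 0.65511 - 0.28349 + 0.02930 = 0.40092 ≈ 0.4009 bits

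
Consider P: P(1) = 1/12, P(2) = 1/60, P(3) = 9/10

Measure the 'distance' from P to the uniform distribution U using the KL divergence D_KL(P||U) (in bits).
1.0510 bits

U(i) = 1/3 for all i

D_KL(P||U) = Σ P(x) log₂(P(x) / (1/3))
           = Σ P(x) log₂(P(x)) + log₂(3)
           = log₂(3) - H(P)

H(P) = -Σ P(x) log₂(P(x)):
  -P(1)·log₂(P(1)) = -(1/12)·log₂(1/12) = 0.29875
  -P(2)·log₂(P(2)) = -(1/60)·log₂(1/60) = 0.09845
  -P(3)·log₂(P(3)) = -(9/10)·log₂(9/10) = 0.13680
H(P) = 0.29875 + 0.09845 + 0.13680 = 0.53400 bits

log₂(3) = 1.58496 bits

D_KL(P||U) = 1.58496 - 0.53400 = 1.05096 ≈ 1.0510 bits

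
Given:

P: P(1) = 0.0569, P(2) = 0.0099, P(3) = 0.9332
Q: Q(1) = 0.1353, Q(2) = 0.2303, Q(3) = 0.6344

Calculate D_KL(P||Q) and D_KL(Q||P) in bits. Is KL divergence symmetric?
D_KL(P||Q) = 0.4035 bits, D_KL(Q||P) = 0.8614 bits. No, KL divergence is not symmetric.

D_KL(P||Q) = Σ P(x) log₂(P(x)/Q(x))

Computing term by term:
  P(1)·log₂(P(1)/Q(1)) = 0.0569·log₂(0.0569/0.1353) = -0.07111
  P(2)·log₂(P(2)/Q(2)) = 0.0099·log₂(0.0099/0.2303) = -0.04495
  P(3)·log₂(P(3)/Q(3)) = 0.9332·log₂(0.9332/0.6344) = 0.51960

D_KL(P||Q) = -0.07111 - 0.04495 + 0.51960 = 0.40354 ≈ 0.4035 bits

D_KL(Q||P) = Σ Q(x) log₂(Q(x)/P(x))

Computing term by term:
  Q(1)·log₂(Q(1)/P(1)) = 0.1353·log₂(0.1353/0.0569) = 0.16908
  Q(2)·log₂(Q(2)/P(2)) = 0.2303·log₂(0.2303/0.0099) = 1.04555
  Q(3)·log₂(Q(3)/P(3)) = 0.6344·log₂(0.6344/0.9332) = -0.35323

D_KL(Q||P) = 0.16908 + 1.04555 - 0.35323 = 0.86140 ≈ 0.8614 bits

These are NOT equal (difference: 0.4579 bits). KL divergence is asymmetric: D_KL(P||Q) ≠ D_KL(Q||P) in general.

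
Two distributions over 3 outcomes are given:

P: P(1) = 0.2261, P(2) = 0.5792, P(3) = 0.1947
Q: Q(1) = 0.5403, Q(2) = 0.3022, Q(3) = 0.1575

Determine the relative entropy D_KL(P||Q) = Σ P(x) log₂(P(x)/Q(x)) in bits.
0.3190 bits

D_KL(P||Q) = Σ P(x) log₂(P(x)/Q(x))

Computing term by term:
  P(1)·log₂(P(1)/Q(1)) = 0.2261·log₂(0.2261/0.5403) = -0.28416
  P(2)·log₂(P(2)/Q(2)) = 0.5792·log₂(0.5792/0.3022) = 0.54361
  P(3)·log₂(P(3)/Q(3)) = 0.1947·log₂(0.1947/0.1575) = 0.05956

D_KL(P||Q) = -0.28416 + 0.54361 + 0.05956 = 0.31901 ≈ 0.3190 bits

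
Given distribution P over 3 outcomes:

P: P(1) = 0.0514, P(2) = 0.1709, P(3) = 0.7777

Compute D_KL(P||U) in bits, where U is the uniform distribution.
0.6472 bits

U(i) = 1/3 for all i

D_KL(P||U) = Σ P(x) log₂(P(x) / (1/3))
           = Σ P(x) log₂(P(x)) + log₂(3)
           = log₂(3) - H(P)

H(P) = -Σ P(x) log₂(P(x)):
  -P(1)·log₂(P(1)) = -(0.0514)·log₂(0.0514) = 0.22010
  -P(2)·log₂(P(2)) = -(0.1709)·log₂(0.1709) = 0.43559
  -P(3)·log₂(P(3)) = -(0.7777)·log₂(0.7777) = 0.28208
H(P) = 0.22010 + 0.43559 + 0.28208 = 0.93777 bits

log₂(3) = 1.58496 bits

D_KL(P||U) = 1.58496 - 0.93777 = 0.64719 ≈ 0.6472 bits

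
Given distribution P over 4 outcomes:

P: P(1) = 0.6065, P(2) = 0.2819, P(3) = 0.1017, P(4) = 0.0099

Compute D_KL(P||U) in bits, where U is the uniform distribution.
0.6462 bits

U(i) = 1/4 for all i

D_KL(P||U) = Σ P(x) log₂(P(x) / (1/4))
           = Σ P(x) log₂(P(x)) + log₂(4)
           = log₂(4) - H(P)

H(P) = -Σ P(x) log₂(P(x)):
  -P(1)·log₂(P(1)) = -(0.6065)·log₂(0.6065) = 0.43754
  -P(2)·log₂(P(2)) = -(0.2819)·log₂(0.2819) = 0.51496
  -P(3)·log₂(P(3)) = -(0.1017)·log₂(0.1017) = 0.33537
  -P(4)·log₂(P(4)) = -(0.0099)·log₂(0.0099) = 0.06592
H(P) = 0.43754 + 0.51496 + 0.33537 + 0.06592 = 1.35379 bits

log₂(4) = 2.00000 bits

D_KL(P||U) = 2.00000 - 1.35379 = 0.64621 ≈ 0.6462 bits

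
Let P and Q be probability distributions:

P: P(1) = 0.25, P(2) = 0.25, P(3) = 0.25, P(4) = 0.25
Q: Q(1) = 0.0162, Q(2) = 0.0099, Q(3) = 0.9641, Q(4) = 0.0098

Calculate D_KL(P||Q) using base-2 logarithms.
2.8330 bits

D_KL(P||Q) = Σ P(x) log₂(P(x)/Q(x))

Computing term by term:
  P(1)·log₂(P(1)/Q(1)) = 0.25·log₂(0.25/0.0162) = 0.98697
  P(2)·log₂(P(2)/Q(2)) = 0.25·log₂(0.25/0.0099) = 1.16459
  P(3)·log₂(P(3)/Q(3)) = 0.25·log₂(0.25/0.9641) = -0.48681
  P(4)·log₂(P(4)/Q(4)) = 0.25·log₂(0.25/0.0098) = 1.16825

D_KL(P||Q) = 0.98697 + 1.16459 - 0.48681 + 1.16825 = 2.83300 ≈ 2.8330 bits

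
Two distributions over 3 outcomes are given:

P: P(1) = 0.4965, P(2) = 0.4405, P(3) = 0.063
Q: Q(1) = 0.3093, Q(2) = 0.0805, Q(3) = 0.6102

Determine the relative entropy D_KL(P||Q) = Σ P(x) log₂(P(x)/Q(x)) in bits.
1.2128 bits

D_KL(P||Q) = Σ P(x) log₂(P(x)/Q(x))

Computing term by term:
  P(1)·log₂(P(1)/Q(1)) = 0.4965·log₂(0.4965/0.3093) = 0.33900
  P(2)·log₂(P(2)/Q(2)) = 0.4405·log₂(0.4405/0.0805) = 1.08014
  P(3)·log₂(P(3)/Q(3)) = 0.063·log₂(0.063/0.6102) = -0.20638

D_KL(P||Q) = 0.33900 + 1.08014 - 0.20638 = 1.21276 ≈ 1.2128 bits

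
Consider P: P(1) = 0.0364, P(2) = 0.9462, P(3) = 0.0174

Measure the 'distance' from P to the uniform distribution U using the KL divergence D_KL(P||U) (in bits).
1.2338 bits

U(i) = 1/3 for all i

D_KL(P||U) = Σ P(x) log₂(P(x) / (1/3))
           = Σ P(x) log₂(P(x)) + log₂(3)
           = log₂(3) - H(P)

H(P) = -Σ P(x) log₂(P(x)):
  -P(1)·log₂(P(1)) = -(0.0364)·log₂(0.0364) = 0.17399
  -P(2)·log₂(P(2)) = -(0.9462)·log₂(0.9462) = 0.07549
  -P(3)·log₂(P(3)) = -(0.0174)·log₂(0.0174) = 0.10170
H(P) = 0.17399 + 0.07549 + 0.10170 = 0.35118 bits

log₂(3) = 1.58496 bits

D_KL(P||U) = 1.58496 - 0.35118 = 1.23378 ≈ 1.2338 bits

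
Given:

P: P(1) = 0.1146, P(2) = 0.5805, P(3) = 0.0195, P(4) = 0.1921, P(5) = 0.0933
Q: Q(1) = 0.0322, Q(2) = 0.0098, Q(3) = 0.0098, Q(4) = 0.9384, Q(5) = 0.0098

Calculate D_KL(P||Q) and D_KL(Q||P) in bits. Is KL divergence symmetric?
D_KL(P||Q) = 3.5112 bits, D_KL(Q||P) = 1.9891 bits. No, KL divergence is not symmetric.

D_KL(P||Q) = Σ P(x) log₂(P(x)/Q(x))

Computing term by term:
  P(1)·log₂(P(1)/Q(1)) = 0.1146·log₂(0.1146/0.0322) = 0.20989
  P(2)·log₂(P(2)/Q(2)) = 0.5805·log₂(0.5805/0.0098) = 3.41820
  P(3)·log₂(P(3)/Q(3)) = 0.0195·log₂(0.0195/0.0098) = 0.01936
  P(4)·log₂(P(4)/Q(4)) = 0.1921·log₂(0.1921/0.9384) = -0.43959
  P(5)·log₂(P(5)/Q(5)) = 0.0933·log₂(0.0933/0.0098) = 0.30332

D_KL(P||Q) = 0.20989 + 3.41820 + 0.01936 - 0.43959 + 0.30332 = 3.51118 ≈ 3.5112 bits

D_KL(Q||P) = Σ Q(x) log₂(Q(x)/P(x))

Computing term by term:
  Q(1)·log₂(Q(1)/P(1)) = 0.0322·log₂(0.0322/0.1146) = -0.05897
  Q(2)·log₂(Q(2)/P(2)) = 0.0098·log₂(0.0098/0.5805) = -0.05771
  Q(3)·log₂(Q(3)/P(3)) = 0.0098·log₂(0.0098/0.0195) = -0.00973
  Q(4)·log₂(Q(4)/P(4)) = 0.9384·log₂(0.9384/0.1921) = 2.14738
  Q(5)·log₂(Q(5)/P(5)) = 0.0098·log₂(0.0098/0.0933) = -0.03186

D_KL(Q||P) = -0.05897 - 0.05771 - 0.00973 + 2.14738 - 0.03186 = 1.98911 ≈ 1.9891 bits

These are NOT equal (difference: 1.5221 bits). KL divergence is asymmetric: D_KL(P||Q) ≠ D_KL(Q||P) in general.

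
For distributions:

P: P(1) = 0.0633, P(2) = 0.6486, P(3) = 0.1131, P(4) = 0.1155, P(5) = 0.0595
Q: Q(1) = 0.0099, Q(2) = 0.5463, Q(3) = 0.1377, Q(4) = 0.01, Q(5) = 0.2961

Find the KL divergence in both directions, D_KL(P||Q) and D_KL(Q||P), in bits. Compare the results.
D_KL(P||Q) = 0.5679 bits, D_KL(Q||P) = 0.5275 bits. D_KL(P||Q) is larger than D_KL(Q||P) by 0.0404 bits; the two directions differ.

D_KL(P||Q) = Σ P(x) log₂(P(x)/Q(x))

Computing term by term:
  P(1)·log₂(P(1)/Q(1)) = 0.0633·log₂(0.0633/0.0099) = 0.16944
  P(2)·log₂(P(2)/Q(2)) = 0.6486·log₂(0.6486/0.5463) = 0.16062
  P(3)·log₂(P(3)/Q(3)) = 0.1131·log₂(0.1131/0.1377) = -0.03211
  P(4)·log₂(P(4)/Q(4)) = 0.1155·log₂(0.1155/0.01) = 0.40769
  P(5)·log₂(P(5)/Q(5)) = 0.0595·log₂(0.0595/0.2961) = -0.13775

D_KL(P||Q) = 0.16944 + 0.16062 - 0.03211 + 0.40769 - 0.13775 = 0.56789 ≈ 0.5679 bits

D_KL(Q||P) = Σ Q(x) log₂(Q(x)/P(x))

Computing term by term:
  Q(1)·log₂(Q(1)/P(1)) = 0.0099·log₂(0.0099/0.0633) = -0.02650
  Q(2)·log₂(Q(2)/P(2)) = 0.5463·log₂(0.5463/0.6486) = -0.13528
  Q(3)·log₂(Q(3)/P(3)) = 0.1377·log₂(0.1377/0.1131) = 0.03910
  Q(4)·log₂(Q(4)/P(4)) = 0.01·log₂(0.01/0.1155) = -0.03530
  Q(5)·log₂(Q(5)/P(5)) = 0.2961·log₂(0.2961/0.0595) = 0.68551

D_KL(Q||P) = -0.02650 - 0.13528 + 0.03910 - 0.03530 + 0.68551 = 0.52753 ≈ 0.5275 bits

These are NOT equal (difference: 0.0404 bits). KL divergence is asymmetric: D_KL(P||Q) ≠ D_KL(Q||P) in general.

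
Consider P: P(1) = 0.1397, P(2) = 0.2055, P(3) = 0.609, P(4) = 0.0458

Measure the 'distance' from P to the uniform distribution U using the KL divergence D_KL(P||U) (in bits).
0.4947 bits

U(i) = 1/4 for all i

D_KL(P||U) = Σ P(x) log₂(P(x) / (1/4))
           = Σ P(x) log₂(P(x)) + log₂(4)
           = log₂(4) - H(P)

H(P) = -Σ P(x) log₂(P(x)):
  -P(1)·log₂(P(1)) = -(0.1397)·log₂(0.1397) = 0.39669
  -P(2)·log₂(P(2)) = -(0.2055)·log₂(0.2055) = 0.46911
  -P(3)·log₂(P(3)) = -(0.609)·log₂(0.609) = 0.43573
  -P(4)·log₂(P(4)) = -(0.0458)·log₂(0.0458) = 0.20374
H(P) = 0.39669 + 0.46911 + 0.43573 + 0.20374 = 1.50527 bits

log₂(4) = 2.00000 bits

D_KL(P||U) = 2.00000 - 1.50527 = 0.49473 ≈ 0.4947 bits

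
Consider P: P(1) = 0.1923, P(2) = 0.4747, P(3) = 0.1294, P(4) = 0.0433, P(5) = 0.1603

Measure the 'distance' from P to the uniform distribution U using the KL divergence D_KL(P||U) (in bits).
0.3530 bits

U(i) = 1/5 for all i

D_KL(P||U) = Σ P(x) log₂(P(x) / (1/5))
           = Σ P(x) log₂(P(x)) + log₂(5)
           = log₂(5) - H(P)

H(P) = -Σ P(x) log₂(P(x)):
  -P(1)·log₂(P(1)) = -(0.1923)·log₂(0.1923) = 0.45740
  -P(2)·log₂(P(2)) = -(0.4747)·log₂(0.4747) = 0.51026
  -P(3)·log₂(P(3)) = -(0.1294)·log₂(0.1294) = 0.38174
  -P(4)·log₂(P(4)) = -(0.0433)·log₂(0.0433) = 0.19613
  -P(5)·log₂(P(5)) = -(0.1603)·log₂(0.1603) = 0.42338
H(P) = 0.45740 + 0.51026 + 0.38174 + 0.19613 + 0.42338 = 1.96891 bits

log₂(5) = 2.32193 bits

D_KL(P||U) = 2.32193 - 1.96891 = 0.35302 ≈ 0.3530 bits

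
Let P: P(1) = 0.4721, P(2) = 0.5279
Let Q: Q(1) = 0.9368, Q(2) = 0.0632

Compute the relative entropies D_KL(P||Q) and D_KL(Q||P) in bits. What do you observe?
D_KL(P||Q) = 1.1498 bits, D_KL(Q||P) = 0.7326 bits. The two directions give different values (D_KL(P||Q) exceeds D_KL(Q||P) by 0.4172 bits): KL divergence is asymmetric.

D_KL(P||Q) = Σ P(x) log₂(P(x)/Q(x))

Computing term by term:
  P(1)·log₂(P(1)/Q(1)) = 0.4721·log₂(0.4721/0.9368) = -0.46674
  P(2)·log₂(P(2)/Q(2)) = 0.5279·log₂(0.5279/0.0632) = 1.61657

D_KL(P||Q) = -0.46674 + 1.61657 = 1.14983 ≈ 1.1498 bits

D_KL(Q||P) = Σ Q(x) log₂(Q(x)/P(x))

Computing term by term:
  Q(1)·log₂(Q(1)/P(1)) = 0.9368·log₂(0.9368/0.4721) = 0.92617
  Q(2)·log₂(Q(2)/P(2)) = 0.0632·log₂(0.0632/0.5279) = -0.19354

D_KL(Q||P) = 0.92617 - 0.19354 = 0.73263 ≈ 0.7326 bits

These are NOT equal (difference: 0.4172 bits). KL divergence is asymmetric: D_KL(P||Q) ≠ D_KL(Q||P) in general.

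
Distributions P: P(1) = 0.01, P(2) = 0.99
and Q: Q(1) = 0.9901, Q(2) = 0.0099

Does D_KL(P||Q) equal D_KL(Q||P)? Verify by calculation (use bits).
D_KL(P||Q) = 6.5111 bits, D_KL(Q||P) = 6.4981 bits. No — D_KL(P||Q) ≠ D_KL(Q||P) for this pair.

D_KL(P||Q) = Σ P(x) log₂(P(x)/Q(x))

Computing term by term:
  P(1)·log₂(P(1)/Q(1)) = 0.01·log₂(0.01/0.9901) = -0.06630
  P(2)·log₂(P(2)/Q(2)) = 0.99·log₂(0.99/0.0099) = 6.57742

D_KL(P||Q) = -0.06630 + 6.57742 = 6.51112 ≈ 6.5111 bits

D_KL(Q||P) = Σ Q(x) log₂(Q(x)/P(x))

Computing term by term:
  Q(1)·log₂(Q(1)/P(1)) = 0.9901·log₂(0.9901/0.01) = 6.56387
  Q(2)·log₂(Q(2)/P(2)) = 0.0099·log₂(0.0099/0.99) = -0.06577

D_KL(Q||P) = 6.56387 - 0.06577 = 6.49810 ≈ 6.4981 bits

These are NOT equal (difference: 0.0130 bits). KL divergence is asymmetric: D_KL(P||Q) ≠ D_KL(Q||P) in general.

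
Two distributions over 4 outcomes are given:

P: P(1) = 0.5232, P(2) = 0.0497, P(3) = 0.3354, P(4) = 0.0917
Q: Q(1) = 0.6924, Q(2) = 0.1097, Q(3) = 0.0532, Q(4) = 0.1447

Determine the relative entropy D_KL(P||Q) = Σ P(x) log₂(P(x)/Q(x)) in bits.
0.5623 bits

D_KL(P||Q) = Σ P(x) log₂(P(x)/Q(x))

Computing term by term:
  P(1)·log₂(P(1)/Q(1)) = 0.5232·log₂(0.5232/0.6924) = -0.21150
  P(2)·log₂(P(2)/Q(2)) = 0.0497·log₂(0.0497/0.1097) = -0.05677
  P(3)·log₂(P(3)/Q(3)) = 0.3354·log₂(0.3354/0.0532) = 0.89095
  P(4)·log₂(P(4)/Q(4)) = 0.0917·log₂(0.0917/0.1447) = -0.06035

D_KL(P||Q) = -0.21150 - 0.05677 + 0.89095 - 0.06035 = 0.56233 ≈ 0.5623 bits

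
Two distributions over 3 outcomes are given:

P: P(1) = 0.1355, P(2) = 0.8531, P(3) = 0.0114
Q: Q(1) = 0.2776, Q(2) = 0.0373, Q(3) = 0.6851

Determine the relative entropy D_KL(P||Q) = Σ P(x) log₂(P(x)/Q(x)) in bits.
3.6446 bits

D_KL(P||Q) = Σ P(x) log₂(P(x)/Q(x))

Computing term by term:
  P(1)·log₂(P(1)/Q(1)) = 0.1355·log₂(0.1355/0.2776) = -0.14020
  P(2)·log₂(P(2)/Q(2)) = 0.8531·log₂(0.8531/0.0373) = 3.85215
  P(3)·log₂(P(3)/Q(3)) = 0.0114·log₂(0.0114/0.6851) = -0.06736

D_KL(P||Q) = -0.14020 + 3.85215 - 0.06736 = 3.64459 ≈ 3.6446 bits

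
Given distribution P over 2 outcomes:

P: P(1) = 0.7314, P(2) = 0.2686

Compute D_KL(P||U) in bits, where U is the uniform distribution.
0.1606 bits

U(i) = 1/2 for all i

D_KL(P||U) = Σ P(x) log₂(P(x) / (1/2))
           = Σ P(x) log₂(P(x)) + log₂(2)
           = log₂(2) - H(P)

H(P) = -Σ P(x) log₂(P(x)):
  -P(1)·log₂(P(1)) = -(0.7314)·log₂(0.7314) = 0.33006
  -P(2)·log₂(P(2)) = -(0.2686)·log₂(0.2686) = 0.50939
H(P) = 0.33006 + 0.50939 = 0.83945 bits

log₂(2) = 1.00000 bits

D_KL(P||U) = 1.00000 - 0.83945 = 0.16055 ≈ 0.1606 bits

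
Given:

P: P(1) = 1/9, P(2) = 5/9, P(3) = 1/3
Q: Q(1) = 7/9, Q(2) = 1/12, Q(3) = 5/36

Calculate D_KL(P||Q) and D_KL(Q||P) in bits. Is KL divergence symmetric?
D_KL(P||Q) = 1.6296 bits, D_KL(Q||P) = 1.7800 bits. No, KL divergence is not symmetric.

D_KL(P||Q) = Σ P(x) log₂(P(x)/Q(x))

Computing term by term:
  P(1)·log₂(P(1)/Q(1)) = (1/9)·log₂((1/9)/(7/9)) = -0.31193
  P(2)·log₂(P(2)/Q(2)) = (5/9)·log₂((5/9)/(1/12)) = 1.52054
  P(3)·log₂(P(3)/Q(3)) = (1/3)·log₂((1/3)/(5/36)) = 0.42101

D_KL(P||Q) = -0.31193 + 1.52054 + 0.42101 = 1.62962 ≈ 1.6296 bits

D_KL(Q||P) = Σ Q(x) log₂(Q(x)/P(x))

Computing term by term:
  Q(1)·log₂(Q(1)/P(1)) = (7/9)·log₂((7/9)/(1/9)) = 2.18350
  Q(2)·log₂(Q(2)/P(2)) = (1/12)·log₂((1/12)/(5/9)) = -0.22808
  Q(3)·log₂(Q(3)/P(3)) = (5/36)·log₂((5/36)/(1/3)) = -0.17542

D_KL(Q||P) = 2.18350 - 0.22808 - 0.17542 = 1.78000 ≈ 1.7800 bits

These are NOT equal (difference: 0.1504 bits). KL divergence is asymmetric: D_KL(P||Q) ≠ D_KL(Q||P) in general.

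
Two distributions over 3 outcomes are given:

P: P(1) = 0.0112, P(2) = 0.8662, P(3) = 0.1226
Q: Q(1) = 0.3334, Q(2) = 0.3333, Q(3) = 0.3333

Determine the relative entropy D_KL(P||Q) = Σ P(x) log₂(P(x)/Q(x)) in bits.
0.9618 bits

D_KL(P||Q) = Σ P(x) log₂(P(x)/Q(x))

Computing term by term:
  P(1)·log₂(P(1)/Q(1)) = 0.0112·log₂(0.0112/0.3334) = -0.05483
  P(2)·log₂(P(2)/Q(2)) = 0.8662·log₂(0.8662/0.3333) = 1.19352
  P(3)·log₂(P(3)/Q(3)) = 0.1226·log₂(0.1226/0.3333) = -0.17689

D_KL(P||Q) = -0.05483 + 1.19352 - 0.17689 = 0.96180 ≈ 0.9618 bits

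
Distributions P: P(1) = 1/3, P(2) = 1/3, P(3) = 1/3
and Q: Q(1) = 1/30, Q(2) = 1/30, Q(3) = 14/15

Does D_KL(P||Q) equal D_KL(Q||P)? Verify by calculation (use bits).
D_KL(P||Q) = 1.7195 bits, D_KL(Q||P) = 1.1649 bits. No — D_KL(P||Q) ≠ D_KL(Q||P) for this pair.

D_KL(P||Q) = Σ P(x) log₂(P(x)/Q(x))

Computing term by term:
  P(1)·log₂(P(1)/Q(1)) = (1/3)·log₂((1/3)/(1/30)) = 1.10731
  P(2)·log₂(P(2)/Q(2)) = (1/3)·log₂((1/3)/(1/30)) = 1.10731
  P(3)·log₂(P(3)/Q(3)) = (1/3)·log₂((1/3)/(14/15)) = -0.49514

D_KL(P||Q) = 1.10731 + 1.10731 - 0.49514 = 1.71948 ≈ 1.7195 bits

D_KL(Q||P) = Σ Q(x) log₂(Q(x)/P(x))

Computing term by term:
  Q(1)·log₂(Q(1)/P(1)) = (1/30)·log₂((1/30)/(1/3)) = -0.11073
  Q(2)·log₂(Q(2)/P(2)) = (1/30)·log₂((1/30)/(1/3)) = -0.11073
  Q(3)·log₂(Q(3)/P(3)) = (14/15)·log₂((14/15)/(1/3)) = 1.38640

D_KL(Q||P) = -0.11073 - 0.11073 + 1.38640 = 1.16494 ≈ 1.1649 bits

These are NOT equal (difference: 0.5546 bits). KL divergence is asymmetric: D_KL(P||Q) ≠ D_KL(Q||P) in general.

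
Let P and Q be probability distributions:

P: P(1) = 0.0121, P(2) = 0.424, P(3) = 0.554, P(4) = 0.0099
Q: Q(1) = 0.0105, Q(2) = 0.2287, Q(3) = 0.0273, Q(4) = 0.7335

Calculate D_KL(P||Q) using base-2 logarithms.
2.7246 bits

D_KL(P||Q) = Σ P(x) log₂(P(x)/Q(x))

Computing term by term:
  P(1)·log₂(P(1)/Q(1)) = 0.0121·log₂(0.0121/0.0105) = 0.00248
  P(2)·log₂(P(2)/Q(2)) = 0.424·log₂(0.424/0.2287) = 0.37762
  P(3)·log₂(P(3)/Q(3)) = 0.554·log₂(0.554/0.0273) = 2.40597
  P(4)·log₂(P(4)/Q(4)) = 0.0099·log₂(0.0099/0.7335) = -0.06149

D_KL(P||Q) = 0.00248 + 0.37762 + 2.40597 - 0.06149 = 2.72458 ≈ 2.7246 bits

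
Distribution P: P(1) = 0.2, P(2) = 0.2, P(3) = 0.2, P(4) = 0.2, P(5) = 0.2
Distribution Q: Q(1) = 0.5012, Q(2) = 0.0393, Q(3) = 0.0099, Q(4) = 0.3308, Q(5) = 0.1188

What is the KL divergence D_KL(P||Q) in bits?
1.0768 bits

D_KL(P||Q) = Σ P(x) log₂(P(x)/Q(x))

Computing term by term:
  P(1)·log₂(P(1)/Q(1)) = 0.2·log₂(0.2/0.5012) = -0.26508
  P(2)·log₂(P(2)/Q(2)) = 0.2·log₂(0.2/0.0393) = 0.46948
  P(3)·log₂(P(3)/Q(3)) = 0.2·log₂(0.2/0.0099) = 0.86729
  P(4)·log₂(P(4)/Q(4)) = 0.2·log₂(0.2/0.3308) = -0.14519
  P(5)·log₂(P(5)/Q(5)) = 0.2·log₂(0.2/0.1188) = 0.15029

D_KL(P||Q) = -0.26508 + 0.46948 + 0.86729 - 0.14519 + 0.15029 = 1.07679 ≈ 1.0768 bits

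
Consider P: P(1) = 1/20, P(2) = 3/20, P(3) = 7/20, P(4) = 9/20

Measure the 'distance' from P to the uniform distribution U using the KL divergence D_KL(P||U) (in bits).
0.3249 bits

U(i) = 1/4 for all i

D_KL(P||U) = Σ P(x) log₂(P(x) / (1/4))
           = Σ P(x) log₂(P(x)) + log₂(4)
           = log₂(4) - H(P)

H(P) = -Σ P(x) log₂(P(x)):
  -P(1)·log₂(P(1)) = -(1/20)·log₂(1/20) = 0.21610
  -P(2)·log₂(P(2)) = -(3/20)·log₂(3/20) = 0.41054
  -P(3)·log₂(P(3)) = -(7/20)·log₂(7/20) = 0.53010
  -P(4)·log₂(P(4)) = -(9/20)·log₂(9/20) = 0.51840
H(P) = 0.21610 + 0.41054 + 0.53010 + 0.51840 = 1.67514 bits

log₂(4) = 2.00000 bits

D_KL(P||U) = 2.00000 - 1.67514 = 0.32486 ≈ 0.3249 bits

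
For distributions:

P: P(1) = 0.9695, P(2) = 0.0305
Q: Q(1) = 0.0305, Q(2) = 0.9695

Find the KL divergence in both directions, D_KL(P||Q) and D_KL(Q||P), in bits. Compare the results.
D_KL(P||Q) = 4.6859 bits, D_KL(Q||P) = 4.6859 bits. The two directions give exactly the same value for this pair.

D_KL(P||Q) = Σ P(x) log₂(P(x)/Q(x))

Computing term by term:
  P(1)·log₂(P(1)/Q(1)) = 0.9695·log₂(0.9695/0.0305) = 4.83815
  P(2)·log₂(P(2)/Q(2)) = 0.0305·log₂(0.0305/0.9695) = -0.15221

D_KL(P||Q) = 4.83815 - 0.15221 = 4.68594 ≈ 4.6859 bits

D_KL(Q||P) = Σ Q(x) log₂(Q(x)/P(x))

Computing term by term:
  Q(1)·log₂(Q(1)/P(1)) = 0.0305·log₂(0.0305/0.9695) = -0.15221
  Q(2)·log₂(Q(2)/P(2)) = 0.9695·log₂(0.9695/0.0305) = 4.83815

D_KL(Q||P) = -0.15221 + 4.83815 = 4.68594 ≈ 4.6859 bits

These ARE equal here. Q is P with outcomes relabeled (Q(1) = P(2), Q(2) = P(1)) by a relabeling that is its own inverse, so the two sums contain exactly the same terms in a different order. This is a special case — KL divergence is not symmetric in general: D_KL(P||Q) ≠ D_KL(Q||P) for most P, Q.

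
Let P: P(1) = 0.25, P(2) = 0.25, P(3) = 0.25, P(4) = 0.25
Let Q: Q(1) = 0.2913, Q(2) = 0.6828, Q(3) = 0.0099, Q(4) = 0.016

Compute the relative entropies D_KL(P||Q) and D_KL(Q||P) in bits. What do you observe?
D_KL(P||Q) = 1.7385 bits, D_KL(Q||P) = 0.9444 bits. The two directions give different values (D_KL(P||Q) exceeds D_KL(Q||P) by 0.7941 bits): KL divergence is asymmetric.

D_KL(P||Q) = Σ P(x) log₂(P(x)/Q(x))

Computing term by term:
  P(1)·log₂(P(1)/Q(1)) = 0.25·log₂(0.25/0.2913) = -0.05514
  P(2)·log₂(P(2)/Q(2)) = 0.25·log₂(0.25/0.6828) = -0.36238
  P(3)·log₂(P(3)/Q(3)) = 0.25·log₂(0.25/0.0099) = 1.16459
  P(4)·log₂(P(4)/Q(4)) = 0.25·log₂(0.25/0.016) = 0.99145

D_KL(P||Q) = -0.05514 - 0.36238 + 1.16459 + 0.99145 = 1.73852 ≈ 1.7385 bits

D_KL(Q||P) = Σ Q(x) log₂(Q(x)/P(x))

Computing term by term:
  Q(1)·log₂(Q(1)/P(1)) = 0.2913·log₂(0.2913/0.25) = 0.06425
  Q(2)·log₂(Q(2)/P(2)) = 0.6828·log₂(0.6828/0.25) = 0.98974
  Q(3)·log₂(Q(3)/P(3)) = 0.0099·log₂(0.0099/0.25) = -0.04612
  Q(4)·log₂(Q(4)/P(4)) = 0.016·log₂(0.016/0.25) = -0.06345

D_KL(Q||P) = 0.06425 + 0.98974 - 0.04612 - 0.06345 = 0.94442 ≈ 0.9444 bits

These are NOT equal (difference: 0.7941 bits). KL divergence is asymmetric: D_KL(P||Q) ≠ D_KL(Q||P) in general.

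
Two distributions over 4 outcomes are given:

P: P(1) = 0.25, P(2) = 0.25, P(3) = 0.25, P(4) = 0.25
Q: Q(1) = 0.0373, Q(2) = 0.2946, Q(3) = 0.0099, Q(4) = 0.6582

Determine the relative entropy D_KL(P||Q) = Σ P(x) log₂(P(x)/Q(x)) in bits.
1.4424 bits

D_KL(P||Q) = Σ P(x) log₂(P(x)/Q(x))

Computing term by term:
  P(1)·log₂(P(1)/Q(1)) = 0.25·log₂(0.25/0.0373) = 0.68617
  P(2)·log₂(P(2)/Q(2)) = 0.25·log₂(0.25/0.2946) = -0.05921
  P(3)·log₂(P(3)/Q(3)) = 0.25·log₂(0.25/0.0099) = 1.16459
  P(4)·log₂(P(4)/Q(4)) = 0.25·log₂(0.25/0.6582) = -0.34915

D_KL(P||Q) = 0.68617 - 0.05921 + 1.16459 - 0.34915 = 1.44240 ≈ 1.4424 bits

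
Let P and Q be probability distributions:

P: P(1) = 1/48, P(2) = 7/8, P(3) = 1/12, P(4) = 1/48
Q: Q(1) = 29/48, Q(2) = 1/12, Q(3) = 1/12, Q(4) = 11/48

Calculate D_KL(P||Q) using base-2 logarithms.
2.7950 bits

D_KL(P||Q) = Σ P(x) log₂(P(x)/Q(x))

Computing term by term:
  P(1)·log₂(P(1)/Q(1)) = (1/48)·log₂((1/48)/(29/48)) = -0.10121
  P(2)·log₂(P(2)/Q(2)) = (7/8)·log₂((7/8)/(1/12)) = 2.96828
  P(3)·log₂(P(3)/Q(3)) = (1/12)·log₂((1/12)/(1/12)) = 0.00000
  P(4)·log₂(P(4)/Q(4)) = (1/48)·log₂((1/48)/(11/48)) = -0.07207

D_KL(P||Q) = -0.10121 + 2.96828 + 0.00000 - 0.07207 = 2.79500 ≈ 2.7950 bits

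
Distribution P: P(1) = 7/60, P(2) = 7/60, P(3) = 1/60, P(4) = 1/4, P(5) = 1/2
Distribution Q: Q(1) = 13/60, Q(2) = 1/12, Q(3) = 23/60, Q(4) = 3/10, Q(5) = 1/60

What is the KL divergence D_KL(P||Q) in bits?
2.2647 bits

D_KL(P||Q) = Σ P(x) log₂(P(x)/Q(x))

Computing term by term:
  P(1)·log₂(P(1)/Q(1)) = (7/60)·log₂((7/60)/(13/60)) = -0.10419
  P(2)·log₂(P(2)/Q(2)) = (7/60)·log₂((7/60)/(1/12)) = 0.05663
  P(3)·log₂(P(3)/Q(3)) = (1/60)·log₂((1/60)/(23/60)) = -0.07539
  P(4)·log₂(P(4)/Q(4)) = (1/4)·log₂((1/4)/(3/10)) = -0.06576
  P(5)·log₂(P(5)/Q(5)) = (1/2)·log₂((1/2)/(1/60)) = 2.45345

D_KL(P||Q) = -0.10419 + 0.05663 - 0.07539 - 0.06576 + 2.45345 = 2.26474 ≈ 2.2647 bits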